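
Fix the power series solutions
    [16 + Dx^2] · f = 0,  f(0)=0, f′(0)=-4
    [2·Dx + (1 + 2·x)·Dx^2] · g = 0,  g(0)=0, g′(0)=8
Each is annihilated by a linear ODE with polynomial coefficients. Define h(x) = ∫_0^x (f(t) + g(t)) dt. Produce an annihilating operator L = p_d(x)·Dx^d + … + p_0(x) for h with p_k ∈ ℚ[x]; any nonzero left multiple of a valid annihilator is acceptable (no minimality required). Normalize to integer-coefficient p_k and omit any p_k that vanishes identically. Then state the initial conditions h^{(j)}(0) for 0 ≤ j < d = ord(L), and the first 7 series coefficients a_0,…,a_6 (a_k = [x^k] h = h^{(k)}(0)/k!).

f: a_k = 0, -4, 0, 32/3, 0, -128/15, 0, …
g: a_k = 0, 8, -8, 32/3, -16, 128/5, -128/3, …
f+g: L₀ = lclm(L_f,L_g), ord ≤ 2+2.
Integrate: L := L₀·Dx.
L = (160 + 256·x + 256·x^2)·Dx^2 + (48 + 224·x + 384·x^2 + 256·x^3)·Dx^3 + (10 + 16·x + 16·x^2)·Dx^4 + (3 + 14·x + 24·x^2 + 16·x^3)·Dx^5  (order 5).
h: a_k = 0, 0, 2, -8/3, 16/3, -16/5, 128/45, …
ICs: h(0) = 0, h′(0) = 0, h′′(0) = 4, h′′′(0) = -16, h′′′′(0) = 128.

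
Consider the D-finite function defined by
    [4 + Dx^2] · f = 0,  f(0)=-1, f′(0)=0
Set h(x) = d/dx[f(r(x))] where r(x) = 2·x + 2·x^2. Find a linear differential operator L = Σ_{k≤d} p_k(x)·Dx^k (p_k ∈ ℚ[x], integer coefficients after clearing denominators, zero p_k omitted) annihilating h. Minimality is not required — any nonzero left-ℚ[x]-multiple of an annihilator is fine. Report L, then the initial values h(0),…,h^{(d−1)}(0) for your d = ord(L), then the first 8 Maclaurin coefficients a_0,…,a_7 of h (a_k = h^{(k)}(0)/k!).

L = (28 + 128·x + 384·x^2 + 512·x^3 + 256·x^4) + (-6 - 12·x)·Dx + (1 + 4·x + 4·x^2)·Dx^2  (order 2).
h: a_k = 0, 16, 48, -32/3, -640/3, -5248/15, -896/15, 184064/315, …
ICs: h(0) = 0, h′(0) = 16.

f: a_k = -1, 0, 2, 0, -2/3, 0, 4/45, 0, …
Substitute x→r, Dx→(1/r')Dx; clear ⇒ L₀.
h₀' ⇒ L via d/dx closure of L₀.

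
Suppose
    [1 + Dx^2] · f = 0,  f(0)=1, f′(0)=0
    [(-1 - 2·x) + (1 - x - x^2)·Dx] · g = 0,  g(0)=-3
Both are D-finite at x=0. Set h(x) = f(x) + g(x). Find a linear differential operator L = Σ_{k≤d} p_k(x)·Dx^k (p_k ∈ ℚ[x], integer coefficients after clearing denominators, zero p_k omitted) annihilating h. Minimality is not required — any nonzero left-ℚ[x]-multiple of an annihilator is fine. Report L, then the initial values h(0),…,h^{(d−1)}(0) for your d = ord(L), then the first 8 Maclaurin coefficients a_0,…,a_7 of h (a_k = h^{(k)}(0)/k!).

f: a_k = 1, 0, -1/2, 0, 1/24, 0, -1/720, 0, …
g: a_k = -3, -3, -6, -9, -15, -24, -39, -63, …
Sum ⇒ L₀ = lclm(L_f,L_g) in ℚ(x)⟨Dx⟩.
L = (-19 - 48·x - 31·x^2 - 24·x^3 - 5·x^4 - 2·x^5) + (5 - x - 4·x^2 - 7·x^3 - 6·x^4 - 3·x^5 - x^6)·Dx + (-19 - 48·x - 31·x^2 - 24·x^3 - 5·x^4 - 2·x^5)·Dx^2 + (5 - x - 4·x^2 - 7·x^3 - 6·x^4 - 3·x^5 - x^6)·Dx^3  (order 3).
h: a_k = -2, -3, -13/2, -9, -359/24, -24, -28081/720, -63, …
ICs: h(0) = -2, h′(0) = -3, h′′(0) = -13.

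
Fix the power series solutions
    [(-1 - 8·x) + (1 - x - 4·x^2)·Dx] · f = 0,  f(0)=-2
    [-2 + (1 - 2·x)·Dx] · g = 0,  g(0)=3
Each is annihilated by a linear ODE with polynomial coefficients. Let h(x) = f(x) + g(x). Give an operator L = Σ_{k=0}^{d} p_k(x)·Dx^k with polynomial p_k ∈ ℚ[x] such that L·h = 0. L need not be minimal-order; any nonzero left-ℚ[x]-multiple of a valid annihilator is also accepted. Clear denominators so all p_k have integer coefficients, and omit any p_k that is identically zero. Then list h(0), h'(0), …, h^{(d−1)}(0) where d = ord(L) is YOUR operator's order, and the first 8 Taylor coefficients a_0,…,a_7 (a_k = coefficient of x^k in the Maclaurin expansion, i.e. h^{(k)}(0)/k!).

L = (12 - 48·x + 192·x^2 - 128·x^3) + (-2 - 96·x^2 + 352·x^3 - 256·x^4)·Dx + (-1 + 11·x - 30·x^2 + 80·x^4 - 64·x^5)·Dx^2  (order 2).
h: a_k = 1, 4, 2, 6, -10, -34, -170, -498, …
ICs: h(0) = 1, h′(0) = 4.

f: a_k = -2, -2, -10, -18, -58, -130, -362, -882, …
g: a_k = 3, 6, 12, 24, 48, 96, 192, 384, …
L₀ := lclm(L_f,L_g); ord L₀ ≤ 1+1.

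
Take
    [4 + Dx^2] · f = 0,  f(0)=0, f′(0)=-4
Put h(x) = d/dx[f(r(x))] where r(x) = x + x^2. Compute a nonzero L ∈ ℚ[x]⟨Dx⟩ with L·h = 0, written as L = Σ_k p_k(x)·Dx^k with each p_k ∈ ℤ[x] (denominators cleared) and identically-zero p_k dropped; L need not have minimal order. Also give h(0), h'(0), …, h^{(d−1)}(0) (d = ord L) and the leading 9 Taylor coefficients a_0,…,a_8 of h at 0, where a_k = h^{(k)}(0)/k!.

L = (16 + 32·x + 96·x^2 + 128·x^3 + 64·x^4) + (-6 - 12·x)·Dx + (1 + 4·x + 4·x^2)·Dx^2  (order 2).
h: a_k = -4, -8, 8, 32, 112/3, 0, -1664/45, -1792/45, -4544/315, …
ICs: h(0) = -4, h′(0) = -8.

f: a_k = 0, -4, 0, 8/3, 0, -8/15, 0, 16/315, 0, …
L₀ from L_f via x↦r, Dx↦r'^{-1}Dx.
h=h₀': d/dx-closure on L₀ ⇒ L.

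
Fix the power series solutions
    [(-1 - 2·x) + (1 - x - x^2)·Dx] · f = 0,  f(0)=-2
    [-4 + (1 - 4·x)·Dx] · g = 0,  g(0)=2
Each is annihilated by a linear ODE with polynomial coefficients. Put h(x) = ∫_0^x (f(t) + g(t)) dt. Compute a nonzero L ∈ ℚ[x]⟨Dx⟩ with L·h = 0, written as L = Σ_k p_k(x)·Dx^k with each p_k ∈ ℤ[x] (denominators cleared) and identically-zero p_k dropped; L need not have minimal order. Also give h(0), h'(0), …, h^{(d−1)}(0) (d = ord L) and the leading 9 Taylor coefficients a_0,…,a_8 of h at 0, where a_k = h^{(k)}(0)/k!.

f: a_k = -2, -2, -4, -6, -10, -16, -26, -42, -68, …
g: a_k = 2, 8, 32, 128, 512, 2048, 8192, 32768, 131072, …
Weyl lclm of L_f,L_g ⇒ L₀ (ord ≤ 2).
h=∫h₀ ⇒ L = L₀·Dx.
L = (-16 - 72·x + 24·x^2 - 32·x^3)·Dx + (28 - 38·x - 54·x^2 + 16·x^3 - 64·x^4)·Dx^2 + (-3 + 17·x - 23·x^2 + 14·x^3 - 4·x^4 - 16·x^5)·Dx^3  (order 3).
h: a_k = 0, 0, 3, 28/3, 61/2, 502/5, 1016/3, 8166/7, 16363/4, …
ICs: h(0) = 0, h′(0) = 0, h′′(0) = 6.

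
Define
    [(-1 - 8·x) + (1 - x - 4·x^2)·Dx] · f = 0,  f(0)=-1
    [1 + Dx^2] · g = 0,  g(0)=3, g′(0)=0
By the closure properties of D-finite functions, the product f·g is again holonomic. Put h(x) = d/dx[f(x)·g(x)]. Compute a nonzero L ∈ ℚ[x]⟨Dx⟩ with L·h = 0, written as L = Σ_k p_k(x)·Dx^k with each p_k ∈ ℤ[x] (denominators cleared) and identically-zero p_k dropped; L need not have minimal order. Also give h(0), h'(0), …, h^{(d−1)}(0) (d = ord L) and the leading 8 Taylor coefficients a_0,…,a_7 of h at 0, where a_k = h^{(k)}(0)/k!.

L = (159 - 2·x - 7·x^2 + 8·x^3 + 16·x^4) + (22 + 178·x + 24·x^2 + 64·x^3)·Dx + (-7 + 6·x + 25·x^2 + 8·x^3 + 16·x^4)·Dx^2  (order 2).
h: a_k = -3, -27, -153/2, -637/2, -7265/8, -120029/40, -2060723/240, -14457427/560, …
ICs: h(0) = -3, h′(0) = -27.

f: a_k = -1, -1, -5, -9, -29, -65, -181, -441, …
g: a_k = 3, 0, -3/2, 0, 1/8, 0, -1/240, 0, …
Product ⇒ symmetric product L₀, ord ≤ 2.
h=h₀': d/dx-closure on L₀ ⇒ L.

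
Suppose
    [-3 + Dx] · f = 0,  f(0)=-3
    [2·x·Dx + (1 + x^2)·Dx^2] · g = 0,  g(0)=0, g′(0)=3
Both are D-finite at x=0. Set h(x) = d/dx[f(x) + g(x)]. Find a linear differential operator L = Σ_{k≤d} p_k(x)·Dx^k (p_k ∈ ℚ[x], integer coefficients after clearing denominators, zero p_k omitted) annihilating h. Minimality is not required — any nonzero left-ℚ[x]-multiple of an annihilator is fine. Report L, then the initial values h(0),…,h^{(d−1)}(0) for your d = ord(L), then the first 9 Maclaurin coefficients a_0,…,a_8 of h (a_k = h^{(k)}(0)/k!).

f: a_k = -3, -9, -27/2, -27/2, -81/8, -243/40, -243/80, -729/560, -2187/4480, …
g: a_k = 0, 3, 0, -1, 0, 3/5, 0, -3/7, 0, …
Sum ⇒ L₀ = lclm(L_f,L_g) in ℚ(x)⟨Dx⟩.
Differentiate: ansatz ord ≤ ord L₀ ⇒ L.
L = (6 - 18·x - 18·x^2 - 18·x^3) + (-11 - 12·x^2 - 9·x^4)·Dx + (3 + 2·x + 6·x^2 + 2·x^3 + 3·x^4)·Dx^2  (order 2).
h: a_k = -6, -27, -87/2, -81/2, -219/8, -729/40, -969/80, -2187/560, 6879/4480, …
ICs: h(0) = -6, h′(0) = -27.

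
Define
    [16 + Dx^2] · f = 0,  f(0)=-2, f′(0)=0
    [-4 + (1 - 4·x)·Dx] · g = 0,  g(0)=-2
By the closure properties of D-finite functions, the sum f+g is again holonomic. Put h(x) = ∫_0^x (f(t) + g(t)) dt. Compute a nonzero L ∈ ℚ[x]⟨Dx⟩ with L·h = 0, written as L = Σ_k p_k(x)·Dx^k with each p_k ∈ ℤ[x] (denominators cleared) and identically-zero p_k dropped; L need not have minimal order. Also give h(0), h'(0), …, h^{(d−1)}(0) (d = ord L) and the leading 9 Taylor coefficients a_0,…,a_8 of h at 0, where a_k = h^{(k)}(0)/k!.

f: a_k = -2, 0, 16, 0, -64/3, 0, 512/45, 0, -1024/315, …
g: a_k = -2, -8, -32, -128, -512, -2048, -8192, -32768, -131072, …
Sum ⇒ L₀ = lclm(L_f,L_g) in ℚ(x)⟨Dx⟩.
∫: right-multiply L₀ by Dx.
L = (-448 + 512·x - 1024·x^2)·Dx + (48 - 320·x + 768·x^2 - 1024·x^3)·Dx^2 + (-28 + 32·x - 64·x^2)·Dx^3 + (3 - 20·x + 48·x^2 - 64·x^3)·Dx^4  (order 4).
h: a_k = 0, -4, -4, -16/3, -32, -320/3, -1024/3, -368128/315, -4096, …
ICs: h(0) = 0, h′(0) = -4, h′′(0) = -8, h′′′(0) = -32.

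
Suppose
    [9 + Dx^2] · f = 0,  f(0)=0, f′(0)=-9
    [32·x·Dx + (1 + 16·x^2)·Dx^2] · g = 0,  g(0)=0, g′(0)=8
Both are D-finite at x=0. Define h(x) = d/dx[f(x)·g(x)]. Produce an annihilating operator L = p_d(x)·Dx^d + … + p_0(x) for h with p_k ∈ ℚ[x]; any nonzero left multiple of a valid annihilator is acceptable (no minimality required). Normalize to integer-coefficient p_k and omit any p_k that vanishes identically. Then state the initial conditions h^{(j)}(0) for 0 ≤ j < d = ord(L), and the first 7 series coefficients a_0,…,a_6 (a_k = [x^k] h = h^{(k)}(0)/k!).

f: a_k = 0, -9, 0, 27/2, 0, -243/40, 0, …
g: a_k = 0, 8, 0, -128/3, 0, 2048/5, 0, …
Product ⇒ symmetric product L₀, ord ≤ 4.
Differentiate: ansatz ord ≤ ord L₀ ⇒ L.
L = (2922993 + 113986656·x^2 + 3239661312·x^4 + 5952061440·x^6 + 4156489728·x^8 - 7644119040·x^10 + 110075314176·x^12) + (1760832·x + 128480256·x^3 + 1888911360·x^5 + 5308416000·x^7 + 15288238080·x^9 + 48922361856·x^11)·Dx + (341202 + 13887168·x^2 + 389230080·x^4 + 940474368·x^6 + 1603141632·x^8 + 3737124864·x^10 + 24461180928·x^12)·Dx^2 + (195648·x + 14275584·x^3 + 209879040·x^5 + 589824000·x^7 + 1698693120·x^9 + 5435817984·x^11)·Dx^3 + (1825 + 135776·x^2 + 3251968·x^4 + 31014912·x^6 + 126812160·x^8 + 509607936·x^10 + 1358954496·x^12)·Dx^4  (order 4).
h: a_k = 0, -144, 0, 1968, 0, -25866, 0, …
ICs: h(0) = 0, h′(0) = -144, h′′(0) = 0, h′′′(0) = 11808.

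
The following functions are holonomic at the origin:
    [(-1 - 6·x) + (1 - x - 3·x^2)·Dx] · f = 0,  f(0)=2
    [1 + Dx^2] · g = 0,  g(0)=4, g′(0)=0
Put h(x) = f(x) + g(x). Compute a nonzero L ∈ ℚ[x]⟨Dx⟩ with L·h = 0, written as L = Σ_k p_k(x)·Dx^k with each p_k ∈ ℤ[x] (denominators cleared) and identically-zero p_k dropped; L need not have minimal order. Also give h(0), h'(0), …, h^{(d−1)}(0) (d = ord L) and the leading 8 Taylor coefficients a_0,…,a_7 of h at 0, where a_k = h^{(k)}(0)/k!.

L = (43 + 292·x + 307·x^2 + 624·x^3 + 45·x^4 + 54·x^5) + (-9 - 7·x - 6·x^2 + 91·x^3 + 144·x^4 + 27·x^5 + 27·x^6)·Dx + (43 + 292·x + 307·x^2 + 624·x^3 + 45·x^4 + 54·x^5)·Dx^2 + (-9 - 7·x - 6·x^2 + 91·x^3 + 144·x^4 + 27·x^5 + 27·x^6)·Dx^3  (order 3).
h: a_k = 6, 2, 6, 14, 229/6, 80, 34919/180, 434, …
ICs: h(0) = 6, h′(0) = 2, h′′(0) = 12.

f: a_k = 2, 2, 8, 14, 38, 80, 194, 434, …
g: a_k = 4, 0, -2, 0, 1/6, 0, -1/180, 0, …
f+g: L₀ = lclm(L_f,L_g), ord ≤ 1+2.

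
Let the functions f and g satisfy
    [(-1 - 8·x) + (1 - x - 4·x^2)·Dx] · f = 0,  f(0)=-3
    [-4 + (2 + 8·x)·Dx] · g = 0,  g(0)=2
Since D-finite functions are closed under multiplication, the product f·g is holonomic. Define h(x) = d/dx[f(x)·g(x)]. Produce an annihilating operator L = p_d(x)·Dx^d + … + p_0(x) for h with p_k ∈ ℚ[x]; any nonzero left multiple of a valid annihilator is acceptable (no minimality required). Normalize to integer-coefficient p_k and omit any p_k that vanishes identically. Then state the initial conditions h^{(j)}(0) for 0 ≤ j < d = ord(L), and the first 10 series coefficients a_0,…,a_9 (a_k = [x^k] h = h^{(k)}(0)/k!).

f: a_k = -3, -3, -15, -27, -87, -195, -543, -1323, -3495, -8787, …
g: a_k = 2, 4, -4, 8, -20, 56, -168, 528, -1716, 5720, …
Product ⇒ symmetric product L₀, ord ≤ 1.
Derive L from L₀ (diff closure).
L = (10 + 156·x + 540·x^2 + 800·x^3 + 960·x^4) + (-3 - 19·x - 30·x^2 + 56·x^3 + 352·x^4 + 384·x^5)·Dx  (order 1).
h: a_k = -18, -60, -378, -744, -4290, -6588, -42798, -42864, -422766, -100620, …
ICs: h(0) = -18.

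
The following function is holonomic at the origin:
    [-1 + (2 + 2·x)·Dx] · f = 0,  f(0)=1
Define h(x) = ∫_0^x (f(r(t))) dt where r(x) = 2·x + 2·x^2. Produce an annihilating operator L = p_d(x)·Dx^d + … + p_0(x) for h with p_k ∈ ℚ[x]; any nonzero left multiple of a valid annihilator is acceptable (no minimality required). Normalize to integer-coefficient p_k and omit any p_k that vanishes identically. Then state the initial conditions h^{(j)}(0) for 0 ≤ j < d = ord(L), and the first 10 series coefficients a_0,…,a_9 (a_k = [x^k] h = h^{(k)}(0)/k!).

f: a_k = 1, 1/2, -1/8, 1/16, -5/128, 7/256, -21/1024, 33/2048, -429/32768, 715/65536, …
Change of var in L_f (x↦r) gives L₀.
h=∫h₀ ⇒ L = L₀·Dx.
L = (-1 - 2·x)·Dx + (1 + 2·x + 2·x^2)·Dx^2  (order 2).
h: a_k = 0, 1, 1/2, 1/6, -1/8, 3/40, -1/48, -3/112, 7/128, -61/1152, …
ICs: h(0) = 0, h′(0) = 1.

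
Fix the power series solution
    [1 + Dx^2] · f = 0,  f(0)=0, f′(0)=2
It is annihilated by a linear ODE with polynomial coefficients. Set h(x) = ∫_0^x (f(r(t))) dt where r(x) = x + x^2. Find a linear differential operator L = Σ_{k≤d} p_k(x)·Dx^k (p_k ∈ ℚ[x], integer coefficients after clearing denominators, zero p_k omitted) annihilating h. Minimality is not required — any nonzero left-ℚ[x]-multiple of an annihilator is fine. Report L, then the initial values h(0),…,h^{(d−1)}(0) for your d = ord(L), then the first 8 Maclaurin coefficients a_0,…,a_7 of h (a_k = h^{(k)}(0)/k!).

L = (1 + 6·x + 12·x^2 + 8·x^3)·Dx - 2·Dx^2 + (1 + 2·x)·Dx^3  (order 3).
h: a_k = 0, 0, 1, 2/3, -1/12, -1/5, -59/360, -1/28, …
ICs: h(0) = 0, h′(0) = 0, h′′(0) = 2.

f: a_k = 0, 2, 0, -1/3, 0, 1/60, 0, -1/2520, …
f∘r: x↦r, Dx↦Dx/r' in L_f ⇒ L₀.
∫: right-multiply L₀ by Dx.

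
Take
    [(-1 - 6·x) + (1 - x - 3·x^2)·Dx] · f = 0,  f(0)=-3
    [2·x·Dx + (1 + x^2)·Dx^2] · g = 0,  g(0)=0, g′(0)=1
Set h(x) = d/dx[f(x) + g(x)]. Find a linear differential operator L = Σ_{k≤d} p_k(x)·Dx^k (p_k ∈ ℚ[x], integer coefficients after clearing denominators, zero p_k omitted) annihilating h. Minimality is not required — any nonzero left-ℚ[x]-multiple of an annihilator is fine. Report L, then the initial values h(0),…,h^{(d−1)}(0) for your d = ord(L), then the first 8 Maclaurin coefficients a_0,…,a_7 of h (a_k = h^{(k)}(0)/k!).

f: a_k = -3, -3, -12, -21, -57, -120, -291, -651, …
g: a_k = 0, 1, 0, -1/3, 0, 1/5, 0, -1/7, …
Sum ⇒ L₀ = lclm(L_f,L_g) in ℚ(x)⟨Dx⟩.
h₀' ⇒ L via d/dx closure of L₀.
L = (-8 + 32·x + 300·x^2 + 504·x^3 + 1134·x^4 + 162·x^6) + (22 + 148·x + 184·x^2 + 576·x^3 + 441·x^4 + 918·x^5 + 27·x^6 + 162·x^7)·Dx + (-4 - 6·x - 18·x^2 + 60·x^3 + 85·x^4 + 75·x^5 + 126·x^6 + 9·x^7 + 27·x^8)·Dx^2  (order 2).
h: a_k = -2, -24, -64, -228, -599, -1746, -4558, -12192, …
ICs: h(0) = -2, h′(0) = -24.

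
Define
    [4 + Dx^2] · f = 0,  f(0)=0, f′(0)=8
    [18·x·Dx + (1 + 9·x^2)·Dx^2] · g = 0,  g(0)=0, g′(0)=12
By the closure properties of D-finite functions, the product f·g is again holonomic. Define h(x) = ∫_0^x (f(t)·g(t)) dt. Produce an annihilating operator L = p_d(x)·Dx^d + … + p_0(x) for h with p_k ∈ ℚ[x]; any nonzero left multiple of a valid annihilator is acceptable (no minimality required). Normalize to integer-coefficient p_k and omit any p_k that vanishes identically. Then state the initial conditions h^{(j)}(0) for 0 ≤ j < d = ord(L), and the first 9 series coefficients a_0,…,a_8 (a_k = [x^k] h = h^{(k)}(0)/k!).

f: a_k = 0, 8, 0, -16/3, 0, 16/15, 0, -32/315, 0, …
g: a_k = 0, 12, 0, -36, 0, 972/5, 0, -8748/7, 0, …
h₀=f·g: eliminate ⇒ L₀, order ≤ 2·2.
h=∫h₀ ⇒ L = L₀·Dx.
L = (2080 + 50256·x^2 + 89424·x^4 + 186624·x^6 + 419904·x^8)·Dx + (3168·x + 38880·x^3 + 139968·x^5 + 419904·x^7)·Dx^2 + (572 + 13788·x^2 + 33048·x^4 + 93312·x^6 + 209952·x^8)·Dx^3 + (792·x + 9720·x^3 + 34992·x^5 + 104976·x^7)·Dx^4 + (13 + 306·x^2 + 2673·x^4 + 11664·x^6 + 26244·x^8)·Dx^5  (order 5).
h: a_k = 0, 0, 0, 32, 0, -352/5, 0, 1760/7, 0, …
ICs: h(0) = 0, h′(0) = 0, h′′(0) = 0, h′′′(0) = 192, h′′′′(0) = 0.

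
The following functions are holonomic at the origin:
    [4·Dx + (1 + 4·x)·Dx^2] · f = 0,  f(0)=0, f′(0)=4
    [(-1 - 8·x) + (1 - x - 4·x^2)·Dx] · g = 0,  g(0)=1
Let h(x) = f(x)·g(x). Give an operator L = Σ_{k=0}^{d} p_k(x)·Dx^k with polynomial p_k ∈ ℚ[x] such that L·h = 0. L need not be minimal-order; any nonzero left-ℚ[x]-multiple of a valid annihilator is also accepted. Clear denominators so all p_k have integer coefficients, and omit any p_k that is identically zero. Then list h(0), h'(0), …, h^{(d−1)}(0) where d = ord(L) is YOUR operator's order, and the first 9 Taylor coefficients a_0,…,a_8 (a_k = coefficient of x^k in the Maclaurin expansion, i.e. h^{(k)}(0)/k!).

f: a_k = 0, 4, -8, 64/3, -64, 1024/5, -2048/3, 16384/7, -8192, …
g: a_k = 1, 1, 5, 9, 29, 65, 181, 441, 1165, …
Product ⇒ symmetric product L₀, ord ≤ 2.
L = (12 + 64·x) + (-2 + 28·x + 80·x^2)·Dx + (-1 - 3·x + 8·x^2 + 16·x^3)·Dx^2  (order 2).
h: a_k = 0, 4, -4, 100/3, -140/3, 4372/15, -8668/15, 20500/7, -795364/105, …
ICs: h(0) = 0, h′(0) = 4.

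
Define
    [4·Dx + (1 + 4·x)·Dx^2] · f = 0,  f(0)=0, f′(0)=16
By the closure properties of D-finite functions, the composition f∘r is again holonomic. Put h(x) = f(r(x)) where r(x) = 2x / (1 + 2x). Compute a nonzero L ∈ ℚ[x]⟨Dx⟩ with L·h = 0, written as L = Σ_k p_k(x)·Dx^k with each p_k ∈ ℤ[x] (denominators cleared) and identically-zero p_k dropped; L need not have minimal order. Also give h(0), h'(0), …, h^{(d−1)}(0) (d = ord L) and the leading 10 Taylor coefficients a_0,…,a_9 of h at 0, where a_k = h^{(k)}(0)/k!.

L = (12 + 40·x)·Dx + (1 + 12·x + 20·x^2)·Dx^2  (order 2).
h: a_k = 0, 32, -192, 3968/3, -9984, 399872/5, -666624, 39999488/7, -49999872, 3999997952/9, …
ICs: h(0) = 0, h′(0) = 32.

f: a_k = 0, 16, -32, 256/3, -256, 4096/5, -8192/3, 65536/7, -32768, 1048576/9, …
L₀ from L_f via x↦r, Dx↦r'^{-1}Dx.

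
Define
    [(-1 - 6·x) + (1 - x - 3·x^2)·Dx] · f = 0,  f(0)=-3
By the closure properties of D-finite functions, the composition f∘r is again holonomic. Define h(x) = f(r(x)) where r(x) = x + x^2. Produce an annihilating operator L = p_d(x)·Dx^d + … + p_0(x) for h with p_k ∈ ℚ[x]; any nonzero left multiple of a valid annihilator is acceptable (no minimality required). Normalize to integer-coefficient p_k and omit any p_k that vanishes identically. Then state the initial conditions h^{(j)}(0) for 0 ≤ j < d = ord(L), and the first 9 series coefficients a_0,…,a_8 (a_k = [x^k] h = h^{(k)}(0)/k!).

f: a_k = -3, -3, -12, -21, -57, -120, -291, -651, -1524, …
Substitute x→r, Dx→(1/r')Dx; clear ⇒ L₀.
L = (1 + 8·x + 18·x^2 + 12·x^3) + (-1 + x + 4·x^2 + 6·x^3 + 3·x^4)·Dx  (order 1).
h: a_k = -3, -3, -15, -45, -132, -411, -1254, -3825, -11703, …
ICs: h(0) = -3.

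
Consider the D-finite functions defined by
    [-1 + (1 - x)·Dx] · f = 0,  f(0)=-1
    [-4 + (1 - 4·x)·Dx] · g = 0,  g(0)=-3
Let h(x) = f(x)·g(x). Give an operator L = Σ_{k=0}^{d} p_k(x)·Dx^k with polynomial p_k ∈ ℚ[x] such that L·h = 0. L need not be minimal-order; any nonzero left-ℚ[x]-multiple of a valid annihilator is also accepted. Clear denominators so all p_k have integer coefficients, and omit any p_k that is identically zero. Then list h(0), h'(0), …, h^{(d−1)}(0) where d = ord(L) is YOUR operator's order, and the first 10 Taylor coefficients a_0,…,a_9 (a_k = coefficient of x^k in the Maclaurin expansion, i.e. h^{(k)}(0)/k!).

f: a_k = -1, -1, -1, -1, -1, -1, -1, -1, -1, -1, …
g: a_k = -3, -12, -48, -192, -768, -3072, -12288, -49152, -196608, -786432, …
Product ⇒ symmetric product L₀, ord ≤ 1.
L = (-5 + 8·x) + (1 - 5·x + 4·x^2)·Dx  (order 1).
h: a_k = 3, 15, 63, 255, 1023, 4095, 16383, 65535, 262143, 1048575, …
ICs: h(0) = 3.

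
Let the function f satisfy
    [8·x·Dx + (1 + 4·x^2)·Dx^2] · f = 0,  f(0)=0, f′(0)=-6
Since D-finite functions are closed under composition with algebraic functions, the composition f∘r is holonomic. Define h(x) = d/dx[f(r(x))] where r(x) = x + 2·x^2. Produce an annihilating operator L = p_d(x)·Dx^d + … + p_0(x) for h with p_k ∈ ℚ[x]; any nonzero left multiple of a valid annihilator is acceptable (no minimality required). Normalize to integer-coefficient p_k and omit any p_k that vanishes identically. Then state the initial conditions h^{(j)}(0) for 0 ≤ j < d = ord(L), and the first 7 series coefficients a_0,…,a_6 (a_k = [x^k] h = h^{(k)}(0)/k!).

L = (-4 + 8·x + 64·x^2 + 192·x^3 + 192·x^4) + (1 + 4·x + 4·x^2 + 32·x^3 + 80·x^4 + 64·x^5)·Dx  (order 1).
h: a_k = -6, -24, 24, 192, 384, -768, -4992, …
ICs: h(0) = -6.

f: a_k = 0, -6, 0, 8, 0, -96/5, 0, …
f∘r: x↦r, Dx↦Dx/r' in L_f ⇒ L₀.
Derive L from L₀ (diff closure).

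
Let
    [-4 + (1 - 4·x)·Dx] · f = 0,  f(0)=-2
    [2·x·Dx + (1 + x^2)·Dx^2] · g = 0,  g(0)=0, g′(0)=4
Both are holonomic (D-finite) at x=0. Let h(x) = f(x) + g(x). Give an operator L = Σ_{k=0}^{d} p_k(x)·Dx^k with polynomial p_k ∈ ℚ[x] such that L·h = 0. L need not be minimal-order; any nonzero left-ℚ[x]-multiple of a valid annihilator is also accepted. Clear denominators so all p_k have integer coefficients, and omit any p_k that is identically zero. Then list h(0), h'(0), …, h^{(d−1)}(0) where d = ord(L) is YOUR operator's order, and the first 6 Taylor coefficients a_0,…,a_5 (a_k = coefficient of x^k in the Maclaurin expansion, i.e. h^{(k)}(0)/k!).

f: a_k = -2, -8, -32, -128, -512, -2048, …
g: a_k = 0, 4, 0, -4/3, 0, 4/5, …
h₀=f+g: left-lcm gives L₀, ord ≤ 3.
L = (-8 + 128·x + 24·x^2)·Dx + (49 - 8·x + 109·x^2 + 24·x^3)·Dx^2 + (-4 + 15·x + 15·x^3 + 4·x^4)·Dx^3  (order 3).
h: a_k = -2, -4, -32, -388/3, -512, -10236/5, …
ICs: h(0) = -2, h′(0) = -4, h′′(0) = -64.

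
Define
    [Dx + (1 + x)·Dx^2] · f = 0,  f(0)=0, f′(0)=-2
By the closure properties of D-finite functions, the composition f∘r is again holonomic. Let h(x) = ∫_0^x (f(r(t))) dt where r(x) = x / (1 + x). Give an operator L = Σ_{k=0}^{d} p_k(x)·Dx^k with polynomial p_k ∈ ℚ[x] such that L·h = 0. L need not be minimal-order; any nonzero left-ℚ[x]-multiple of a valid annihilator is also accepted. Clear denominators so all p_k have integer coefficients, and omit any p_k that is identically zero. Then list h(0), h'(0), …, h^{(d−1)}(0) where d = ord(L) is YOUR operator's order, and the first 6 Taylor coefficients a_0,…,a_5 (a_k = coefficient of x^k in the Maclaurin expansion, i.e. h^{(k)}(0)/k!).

L = (3 + 4·x)·Dx^2 + (1 + 3·x + 2·x^2)·Dx^3  (order 3).
h: a_k = 0, 0, -1, 1, -7/6, 3/2, …
ICs: h(0) = 0, h′(0) = 0, h′′(0) = -2.

f: a_k = 0, -2, 1, -2/3, 1/2, -2/5, …
Change of var in L_f (x↦r) gives L₀.
Integrate: L := L₀·Dx.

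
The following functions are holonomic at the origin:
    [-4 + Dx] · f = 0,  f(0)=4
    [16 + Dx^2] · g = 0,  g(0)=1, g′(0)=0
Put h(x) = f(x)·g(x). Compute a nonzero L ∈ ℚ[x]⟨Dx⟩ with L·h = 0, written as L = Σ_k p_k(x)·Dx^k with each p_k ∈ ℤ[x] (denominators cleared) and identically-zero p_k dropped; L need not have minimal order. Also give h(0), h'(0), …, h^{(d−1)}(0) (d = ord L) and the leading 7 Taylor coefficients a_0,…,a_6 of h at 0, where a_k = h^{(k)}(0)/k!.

L = 32 - 8·Dx + Dx^2  (order 2).
h: a_k = 4, 16, 0, -256/3, -512/3, -2048/15, 0, …
ICs: h(0) = 4, h′(0) = 16.

f: a_k = 4, 16, 32, 128/3, 128/3, 512/15, 1024/45, …
g: a_k = 1, 0, -8, 0, 32/3, 0, -256/45, …
Sym-product of L_f,L_g gives L₀ (≤ ord 2).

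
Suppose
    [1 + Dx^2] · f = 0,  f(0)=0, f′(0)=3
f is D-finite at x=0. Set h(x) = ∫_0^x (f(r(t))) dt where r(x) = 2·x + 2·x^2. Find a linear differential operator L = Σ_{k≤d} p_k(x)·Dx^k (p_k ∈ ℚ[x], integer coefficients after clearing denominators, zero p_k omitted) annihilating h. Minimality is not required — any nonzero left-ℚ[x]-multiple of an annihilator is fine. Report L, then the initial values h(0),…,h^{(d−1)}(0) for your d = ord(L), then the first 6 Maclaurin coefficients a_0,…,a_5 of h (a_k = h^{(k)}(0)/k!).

f: a_k = 0, 3, 0, -1/2, 0, 1/40, …
L₀ from L_f via x↦r, Dx↦r'^{-1}Dx.
Integrate: L := L₀·Dx.
L = (4 + 24·x + 48·x^2 + 32·x^3)·Dx - 2·Dx^2 + (1 + 2·x)·Dx^3  (order 3).
h: a_k = 0, 0, 3, 2, -1, -12/5, …
ICs: h(0) = 0, h′(0) = 0, h′′(0) = 6.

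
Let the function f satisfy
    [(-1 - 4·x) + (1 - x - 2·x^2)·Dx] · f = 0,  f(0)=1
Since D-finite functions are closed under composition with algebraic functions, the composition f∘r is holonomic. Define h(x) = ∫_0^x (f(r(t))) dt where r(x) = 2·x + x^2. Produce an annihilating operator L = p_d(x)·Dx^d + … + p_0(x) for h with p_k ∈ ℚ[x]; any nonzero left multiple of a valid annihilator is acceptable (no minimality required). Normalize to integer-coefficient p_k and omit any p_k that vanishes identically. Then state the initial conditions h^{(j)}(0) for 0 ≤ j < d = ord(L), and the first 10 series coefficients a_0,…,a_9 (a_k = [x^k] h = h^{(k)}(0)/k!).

f: a_k = 1, 1, 3, 5, 11, 21, 43, 85, 171, 341, …
L₀ from L_f via x↦r, Dx↦r'^{-1}Dx.
Integrate: L := L₀·Dx.
L = (2 + 16·x + 8·x^2)·Dx + (-1 + 3·x + 6·x^2 + 2·x^3)·Dx^2  (order 2).
h: a_k = 0, 1, 1, 13/3, 13, 239/5, 527/3, 4701/7, 2613, 31009/3, …
ICs: h(0) = 0, h′(0) = 1.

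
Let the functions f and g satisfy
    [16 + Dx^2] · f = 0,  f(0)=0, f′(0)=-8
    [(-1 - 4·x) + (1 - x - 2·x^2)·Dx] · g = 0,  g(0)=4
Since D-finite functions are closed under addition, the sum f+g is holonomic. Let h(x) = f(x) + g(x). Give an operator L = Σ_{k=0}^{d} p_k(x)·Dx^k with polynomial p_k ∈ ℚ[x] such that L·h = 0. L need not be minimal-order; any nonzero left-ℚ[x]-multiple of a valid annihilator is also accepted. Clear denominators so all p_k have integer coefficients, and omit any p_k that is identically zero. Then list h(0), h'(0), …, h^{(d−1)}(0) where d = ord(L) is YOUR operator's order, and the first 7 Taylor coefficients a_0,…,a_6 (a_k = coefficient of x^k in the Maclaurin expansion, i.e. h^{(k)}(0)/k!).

f: a_k = 0, -8, 0, 64/3, 0, -256/15, 0, …
g: a_k = 4, 4, 12, 20, 44, 84, 172, …
Sum ⇒ L₀ = lclm(L_f,L_g) in ℚ(x)⟨Dx⟩.
L = (-368 - 1408·x + 256·x^2 - 512·x^3 - 2560·x^4 - 2048·x^5) + (176 - 336·x - 384·x^2 + 1024·x^3 + 384·x^4 - 1536·x^5 - 1024·x^6)·Dx + (-23 - 88·x + 16·x^2 - 32·x^3 - 160·x^4 - 128·x^5)·Dx^2 + (11 - 21·x - 24·x^2 + 64·x^3 + 24·x^4 - 96·x^5 - 64·x^6)·Dx^3  (order 3).
h: a_k = 4, -4, 12, 124/3, 44, 1004/15, 172, …
ICs: h(0) = 4, h′(0) = -4, h′′(0) = 24.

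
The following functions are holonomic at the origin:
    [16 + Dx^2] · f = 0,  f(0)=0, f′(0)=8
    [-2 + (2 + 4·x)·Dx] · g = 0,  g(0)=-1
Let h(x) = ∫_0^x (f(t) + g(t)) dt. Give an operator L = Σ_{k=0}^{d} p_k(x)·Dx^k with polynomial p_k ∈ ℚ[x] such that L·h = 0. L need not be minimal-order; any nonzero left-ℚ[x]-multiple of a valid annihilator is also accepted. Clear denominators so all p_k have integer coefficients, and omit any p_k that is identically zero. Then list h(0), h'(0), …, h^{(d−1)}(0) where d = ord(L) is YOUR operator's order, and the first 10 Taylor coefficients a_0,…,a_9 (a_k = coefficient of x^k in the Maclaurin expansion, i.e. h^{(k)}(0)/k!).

f: a_k = 0, 8, 0, -64/3, 0, 256/15, 0, -2048/315, 0, 4096/2835, …
g: a_k = -1, -1, 1/2, -1/2, 5/8, -7/8, 21/16, -33/16, 429/128, -715/128, …
Weyl lclm of L_f,L_g ⇒ L₀ (ord ≤ 3).
h=∫₀ˣh₀: take L = L₀·Dx.
L = (-304 - 1024·x - 1024·x^2)·Dx + (240 + 1504·x + 3072·x^2 + 2048·x^3)·Dx^2 + (-19 - 64·x - 64·x^2)·Dx^3 + (15 + 94·x + 192·x^2 + 128·x^3)·Dx^4  (order 4).
h: a_k = 0, -1, 7/2, 1/6, -131/24, 1/8, 1943/720, 3/16, -43163/40320, 143/384, …
ICs: h(0) = 0, h′(0) = -1, h′′(0) = 7, h′′′(0) = 1.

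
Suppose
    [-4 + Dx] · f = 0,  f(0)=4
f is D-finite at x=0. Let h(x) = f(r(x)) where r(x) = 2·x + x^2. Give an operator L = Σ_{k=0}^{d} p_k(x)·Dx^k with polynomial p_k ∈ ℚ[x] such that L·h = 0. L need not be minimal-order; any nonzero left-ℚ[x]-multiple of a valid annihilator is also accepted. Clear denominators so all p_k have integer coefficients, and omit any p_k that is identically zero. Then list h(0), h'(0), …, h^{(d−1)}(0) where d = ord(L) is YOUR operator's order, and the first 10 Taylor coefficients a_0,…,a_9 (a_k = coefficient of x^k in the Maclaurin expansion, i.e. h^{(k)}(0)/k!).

L = (-8 - 8·x) + Dx  (order 1).
h: a_k = 4, 32, 144, 1408/3, 3680/3, 13568/5, 236416/45, 2868224/315, 1507712/105, 11826176/567, …
ICs: h(0) = 4.

f: a_k = 4, 16, 32, 128/3, 128/3, 512/15, 1024/45, 4096/315, 2048/315, 8192/2835, …
f∘r: x↦r, Dx↦Dx/r' in L_f ⇒ L₀.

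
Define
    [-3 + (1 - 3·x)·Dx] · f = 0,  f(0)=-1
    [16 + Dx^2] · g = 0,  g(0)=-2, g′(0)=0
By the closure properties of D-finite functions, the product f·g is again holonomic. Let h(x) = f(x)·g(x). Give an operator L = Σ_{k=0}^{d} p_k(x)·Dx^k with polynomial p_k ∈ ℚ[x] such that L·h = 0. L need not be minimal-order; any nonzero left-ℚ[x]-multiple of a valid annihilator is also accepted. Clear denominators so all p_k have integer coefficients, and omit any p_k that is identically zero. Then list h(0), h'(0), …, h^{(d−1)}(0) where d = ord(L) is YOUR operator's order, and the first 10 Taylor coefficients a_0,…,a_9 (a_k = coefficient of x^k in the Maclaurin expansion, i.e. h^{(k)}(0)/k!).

f: a_k = -1, -3, -9, -27, -81, -243, -729, -2187, -6561, -19683, …
g: a_k = -2, 0, 16, 0, -64/3, 0, 512/45, 0, -1024/315, 0, …
f·g: L₀ = L_f ⊗_s L_g, ord ≤ 1·2.
L = (-16 + 48·x) + 6·Dx + (-1 + 3·x)·Dx^2  (order 2).
h: a_k = 2, 6, 2, 6, 118/3, 118, 15418/45, 15418/15, 972358/315, 972358/105, …
ICs: h(0) = 2, h′(0) = 6.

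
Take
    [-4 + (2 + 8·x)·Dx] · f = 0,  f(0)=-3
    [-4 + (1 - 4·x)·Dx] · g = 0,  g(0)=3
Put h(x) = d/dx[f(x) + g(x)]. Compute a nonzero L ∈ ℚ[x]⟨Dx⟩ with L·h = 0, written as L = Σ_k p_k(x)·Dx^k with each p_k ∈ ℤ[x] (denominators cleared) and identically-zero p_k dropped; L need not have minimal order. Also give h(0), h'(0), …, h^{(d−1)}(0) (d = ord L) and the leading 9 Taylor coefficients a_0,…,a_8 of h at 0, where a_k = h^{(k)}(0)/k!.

L = (-144 - 192·x) + (-42 - 432·x - 672·x^2)·Dx + (5 + 12·x - 80·x^2 - 192·x^3)·Dx^2  (order 2).
h: a_k = 6, 108, 540, 3192, 14940, 75240, 338520, 1593456, 7000668, …
ICs: h(0) = 6, h′(0) = 108.

f: a_k = -3, -6, 6, -12, 30, -84, 252, -792, 2574, …
g: a_k = 3, 12, 48, 192, 768, 3072, 12288, 49152, 196608, …
Sum ⇒ L₀ = lclm(L_f,L_g) in ℚ(x)⟨Dx⟩.
h=h₀': d/dx-closure on L₀ ⇒ L.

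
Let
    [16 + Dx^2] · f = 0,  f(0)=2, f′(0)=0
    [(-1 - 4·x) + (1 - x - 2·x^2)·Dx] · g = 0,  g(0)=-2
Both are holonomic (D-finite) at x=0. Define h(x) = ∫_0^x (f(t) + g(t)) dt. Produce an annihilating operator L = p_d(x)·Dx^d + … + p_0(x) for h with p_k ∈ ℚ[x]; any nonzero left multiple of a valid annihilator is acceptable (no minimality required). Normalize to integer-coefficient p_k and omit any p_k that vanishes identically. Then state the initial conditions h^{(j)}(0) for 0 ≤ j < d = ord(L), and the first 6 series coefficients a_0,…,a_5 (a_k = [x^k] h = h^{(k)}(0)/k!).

L = (-368 - 1408·x + 256·x^2 - 512·x^3 - 2560·x^4 - 2048·x^5)·Dx + (176 - 336·x - 384·x^2 + 1024·x^3 + 384·x^4 - 1536·x^5 - 1024·x^6)·Dx^2 + (-23 - 88·x + 16·x^2 - 32·x^3 - 160·x^4 - 128·x^5)·Dx^3 + (11 - 21·x - 24·x^2 + 64·x^3 + 24·x^4 - 96·x^5 - 64·x^6)·Dx^4  (order 4).
h: a_k = 0, 0, -1, -22/3, -5/2, -2/15, …
ICs: h(0) = 0, h′(0) = 0, h′′(0) = -2, h′′′(0) = -44.

f: a_k = 2, 0, -16, 0, 64/3, 0, …
g: a_k = -2, -2, -6, -10, -22, -42, …
L₀ := lclm(L_f,L_g); ord L₀ ≤ 2+1.
Integrate: L := L₀·Dx.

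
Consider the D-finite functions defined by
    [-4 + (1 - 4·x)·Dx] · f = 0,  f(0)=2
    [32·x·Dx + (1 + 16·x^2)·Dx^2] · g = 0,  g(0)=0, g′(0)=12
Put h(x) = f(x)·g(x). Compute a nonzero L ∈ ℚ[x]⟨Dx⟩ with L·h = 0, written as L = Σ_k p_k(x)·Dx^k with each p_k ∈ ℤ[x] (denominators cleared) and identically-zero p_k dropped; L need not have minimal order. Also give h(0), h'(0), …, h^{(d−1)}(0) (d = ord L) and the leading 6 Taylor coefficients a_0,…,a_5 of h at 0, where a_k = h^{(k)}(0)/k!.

f: a_k = 2, 8, 32, 128, 512, 2048, …
g: a_k = 0, 12, 0, -64, 0, 3072/5, …
Product ⇒ symmetric product L₀, ord ≤ 2.
L = 128·x + (8 - 32·x + 256·x^2)·Dx + (-1 + 4·x - 16·x^2 + 64·x^3)·Dx^2  (order 2).
h: a_k = 0, 24, 96, 256, 1024, 26624/5, …
ICs: h(0) = 0, h′(0) = 24.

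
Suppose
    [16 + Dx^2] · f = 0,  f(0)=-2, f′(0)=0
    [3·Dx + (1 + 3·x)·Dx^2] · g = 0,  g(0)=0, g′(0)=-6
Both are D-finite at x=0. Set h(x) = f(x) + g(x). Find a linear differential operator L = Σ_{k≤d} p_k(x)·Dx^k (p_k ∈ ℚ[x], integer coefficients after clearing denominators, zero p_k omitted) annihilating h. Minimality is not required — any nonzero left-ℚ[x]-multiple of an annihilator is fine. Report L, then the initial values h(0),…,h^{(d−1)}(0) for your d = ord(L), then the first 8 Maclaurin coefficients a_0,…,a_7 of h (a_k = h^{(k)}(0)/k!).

f: a_k = -2, 0, 16, 0, -64/3, 0, 512/45, 0, …
g: a_k = 0, -6, 9, -18, 81/2, -486/5, 243, -4374/7, …
f+g: L₀ = lclm(L_f,L_g), ord ≤ 2+2.
L = (1680 + 2304·x + 3456·x^2)·Dx + (272 + 1584·x + 3456·x^2 + 3456·x^3)·Dx^2 + (105 + 144·x + 216·x^2)·Dx^3 + (17 + 99·x + 216·x^2 + 216·x^3)·Dx^4  (order 4).
h: a_k = -2, -6, 25, -18, 115/6, -486/5, 11447/45, -4374/7, …
ICs: h(0) = -2, h′(0) = -6, h′′(0) = 50, h′′′(0) = -108.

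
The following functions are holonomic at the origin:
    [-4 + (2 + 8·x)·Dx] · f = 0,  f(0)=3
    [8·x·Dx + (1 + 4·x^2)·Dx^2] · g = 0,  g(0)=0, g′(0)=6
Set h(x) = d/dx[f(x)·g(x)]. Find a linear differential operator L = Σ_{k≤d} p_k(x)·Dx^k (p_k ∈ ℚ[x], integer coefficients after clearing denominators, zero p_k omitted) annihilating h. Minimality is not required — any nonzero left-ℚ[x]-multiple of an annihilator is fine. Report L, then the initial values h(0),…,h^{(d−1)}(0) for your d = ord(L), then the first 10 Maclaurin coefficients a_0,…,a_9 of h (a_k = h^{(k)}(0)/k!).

f: a_k = 3, 6, -6, 12, -30, 84, -252, 792, -2574, 8580, …
g: a_k = 0, 6, 0, -8, 0, 96/5, 0, -384/7, 0, 512/3, …
L₀ := L_f ⊗_s L_g (sym. prod.), ord ≤ 2.
Derive L from L₀ (diff closure).
L = (-4 + 160·x + 320·x^2 - 384·x^3 - 192·x^4) + (16 + 120·x + 432·x^2 + 544·x^3 - 1344·x^4 - 768·x^5)·Dx + (3 + 20·x + 24·x^2 - 16·x^3 - 16·x^4 - 384·x^5 - 256·x^6)·Dx^2  (order 2).
h: a_k = 18, 72, -180, 96, -372, 15696/5, -54312/5, 1114752/35, -829260/7, 3298576/7, …
ICs: h(0) = 18, h′(0) = 72.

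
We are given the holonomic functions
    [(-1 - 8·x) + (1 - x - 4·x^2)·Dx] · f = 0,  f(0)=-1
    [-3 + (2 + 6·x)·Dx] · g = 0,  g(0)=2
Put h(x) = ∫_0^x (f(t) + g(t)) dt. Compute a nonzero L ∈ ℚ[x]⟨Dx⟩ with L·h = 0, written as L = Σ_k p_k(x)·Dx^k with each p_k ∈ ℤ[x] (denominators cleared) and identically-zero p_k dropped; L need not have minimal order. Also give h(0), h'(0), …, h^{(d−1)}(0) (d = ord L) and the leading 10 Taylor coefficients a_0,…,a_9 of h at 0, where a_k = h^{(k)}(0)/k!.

f: a_k = -1, -1, -5, -9, -29, -65, -181, -441, -1165, -2929, …
g: a_k = 2, 3, -9/4, 27/8, -405/64, 1701/128, -15309/512, 72171/1024, -2814669/16384, 14073345/32768, …
f+g: L₀ = lclm(L_f,L_g), ord ≤ 1+1.
Integrate: L := L₀·Dx.
L = (-69 - 387·x - 900·x^2 - 1440·x^3)·Dx + (49 + 318·x + 1257·x^2 + 3240·x^3 + 3600·x^4)·Dx^2 + (2 - 46·x - 234·x^2 + 86·x^3 + 1440·x^4 + 1440·x^5)·Dx^3  (order 3).
h: a_k = 0, 1, 1, -29/12, -45/32, -2261/320, -6619/768, -107981/3584, -379413/8192, -21902029/147456, …
ICs: h(0) = 0, h′(0) = 1, h′′(0) = 2.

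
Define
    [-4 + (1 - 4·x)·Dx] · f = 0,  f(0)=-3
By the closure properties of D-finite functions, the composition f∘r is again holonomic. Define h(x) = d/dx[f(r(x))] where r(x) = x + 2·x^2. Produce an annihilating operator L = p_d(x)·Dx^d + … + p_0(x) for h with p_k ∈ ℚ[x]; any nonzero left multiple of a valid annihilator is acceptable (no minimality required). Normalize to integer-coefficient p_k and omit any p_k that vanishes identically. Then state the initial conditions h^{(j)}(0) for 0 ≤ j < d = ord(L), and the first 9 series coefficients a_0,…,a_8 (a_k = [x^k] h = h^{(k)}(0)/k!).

L = (12 + 48·x + 96·x^2) + (-1 + 24·x^2 + 32·x^3)·Dx  (order 1).
h: a_k = -12, -144, -1152, -8448, -57600, -377856, -2408448, -15040512, -92454912, …
ICs: h(0) = -12.

f: a_k = -3, -12, -48, -192, -768, -3072, -12288, -49152, -196608, …
Substitute x→r, Dx→(1/r')Dx; clear ⇒ L₀.
Differentiate: ansatz ord ≤ ord L₀ ⇒ L.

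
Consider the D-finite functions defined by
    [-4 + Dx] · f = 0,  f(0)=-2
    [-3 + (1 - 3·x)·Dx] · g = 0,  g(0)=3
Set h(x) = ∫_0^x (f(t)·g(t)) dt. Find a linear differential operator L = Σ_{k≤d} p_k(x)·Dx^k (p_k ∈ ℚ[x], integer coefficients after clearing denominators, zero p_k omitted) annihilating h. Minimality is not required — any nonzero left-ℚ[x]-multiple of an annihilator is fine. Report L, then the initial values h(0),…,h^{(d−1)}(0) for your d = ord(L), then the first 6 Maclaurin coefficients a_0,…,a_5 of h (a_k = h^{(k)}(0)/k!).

L = (7 - 12·x)·Dx + (-1 + 3·x)·Dx^2  (order 2).
h: a_k = 0, -6, -21, -58, -293/2, -1822/5, …
ICs: h(0) = 0, h′(0) = -6.

f: a_k = -2, -8, -16, -64/3, -64/3, -256/15, …
g: a_k = 3, 9, 27, 81, 243, 729, …
h₀=f·g: eliminate ⇒ L₀, order ≤ 1·1.
h=∫₀ˣh₀: take L = L₀·Dx.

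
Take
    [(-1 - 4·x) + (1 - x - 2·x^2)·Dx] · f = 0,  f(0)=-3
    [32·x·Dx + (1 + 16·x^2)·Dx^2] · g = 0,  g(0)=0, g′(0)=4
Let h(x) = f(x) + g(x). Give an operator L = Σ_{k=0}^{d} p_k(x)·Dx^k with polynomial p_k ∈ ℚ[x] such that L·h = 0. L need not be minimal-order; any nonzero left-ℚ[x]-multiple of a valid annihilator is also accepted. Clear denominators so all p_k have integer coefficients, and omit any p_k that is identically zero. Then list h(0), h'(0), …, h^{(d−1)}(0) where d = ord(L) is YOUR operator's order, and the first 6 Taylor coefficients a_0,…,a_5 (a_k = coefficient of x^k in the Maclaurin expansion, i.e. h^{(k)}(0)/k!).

f: a_k = -3, -3, -9, -15, -33, -63, …
g: a_k = 0, 4, 0, -64/3, 0, 1024/5, …
Weyl lclm of L_f,L_g ⇒ L₀ (ord ≤ 3).
L = (-96 + 384·x + 6912·x^2 + 15360·x^3 + 40704·x^4 + 12288·x^6)·Dx + (31 + 104·x - 392·x^2 + 736·x^3 + 14912·x^4 + 27904·x^5 + 3072·x^6 + 12288·x^7)·Dx^2 + (-3 - 19·x - 128·x^2 - 152·x^3 - 1128·x^4 + 2496·x^5 + 2560·x^6 + 1024·x^7 + 2048·x^8)·Dx^3  (order 3).
h: a_k = -3, 1, -9, -109/3, -33, 709/5, …
ICs: h(0) = -3, h′(0) = 1, h′′(0) = -18.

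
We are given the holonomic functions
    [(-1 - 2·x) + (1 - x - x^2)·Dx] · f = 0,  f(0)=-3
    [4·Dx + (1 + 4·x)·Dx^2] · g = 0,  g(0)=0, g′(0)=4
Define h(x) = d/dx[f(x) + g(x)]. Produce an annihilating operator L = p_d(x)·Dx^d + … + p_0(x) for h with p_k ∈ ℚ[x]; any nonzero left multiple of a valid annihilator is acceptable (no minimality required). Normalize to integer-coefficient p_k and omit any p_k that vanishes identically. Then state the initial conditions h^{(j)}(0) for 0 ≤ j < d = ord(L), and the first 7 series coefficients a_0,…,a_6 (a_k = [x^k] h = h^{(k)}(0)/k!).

f: a_k = -3, -3, -6, -9, -15, -24, -39, …
g: a_k = 0, 4, -8, 64/3, -64, 1024/5, -2048/3, …
h₀=f+g: left-lcm gives L₀, ord ≤ 3.
h₀' ⇒ L via d/dx closure of L₀.
L = (100 + 272·x + 392·x^2 + 144·x^3 + 96·x^4) + (-7 + 96·x + 434·x^2 + 540·x^3 + 304·x^4 + 160·x^5)·Dx + (-4 - 25·x - 28·x^2 + 46·x^3 + 73·x^4 + 76·x^5 + 32·x^6)·Dx^2  (order 2).
h: a_k = 1, -28, 37, -316, 904, -4330, 15943, …
ICs: h(0) = 1, h′(0) = -28.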